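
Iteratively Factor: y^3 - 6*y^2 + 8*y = (y)*(y^2 - 6*y + 8) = y*(y - 2)*(y - 4)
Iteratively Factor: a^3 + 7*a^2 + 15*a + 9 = (a + 1)*(a^2 + 6*a + 9) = (a + 1)*(a + 3)*(a + 3)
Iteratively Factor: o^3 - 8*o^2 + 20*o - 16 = (o - 2)*(o^2 - 6*o + 8) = (o - 2)^2*(o - 4)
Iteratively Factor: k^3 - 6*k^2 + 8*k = (k - 4)*(k^2 - 2*k) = (k - 4)*(k - 2)*(k)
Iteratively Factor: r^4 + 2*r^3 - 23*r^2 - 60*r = (r + 3)*(r^3 - r^2 - 20*r) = r*(r + 3)*(r^2 - r - 20) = r*(r - 5)*(r + 3)*(r + 4)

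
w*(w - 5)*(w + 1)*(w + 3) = w^4 - w^3 - 17*w^2 - 15*w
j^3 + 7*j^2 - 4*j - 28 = (j - 2)*(j + 2)*(j + 7)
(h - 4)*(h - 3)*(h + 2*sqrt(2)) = h^3 - 7*h^2 + 2*sqrt(2)*h^2 - 14*sqrt(2)*h + 12*h + 24*sqrt(2)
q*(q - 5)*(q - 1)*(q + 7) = q^4 + q^3 - 37*q^2 + 35*q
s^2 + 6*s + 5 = (s + 1)*(s + 5)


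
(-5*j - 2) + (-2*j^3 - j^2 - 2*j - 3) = -2*j^3 - j^2 - 7*j - 5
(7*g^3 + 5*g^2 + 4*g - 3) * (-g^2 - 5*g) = -7*g^5 - 40*g^4 - 29*g^3 - 17*g^2 + 15*g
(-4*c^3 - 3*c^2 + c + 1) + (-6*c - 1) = -4*c^3 - 3*c^2 - 5*c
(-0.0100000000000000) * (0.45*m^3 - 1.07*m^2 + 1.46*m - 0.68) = -0.0045*m^3 + 0.0107*m^2 - 0.0146*m + 0.0068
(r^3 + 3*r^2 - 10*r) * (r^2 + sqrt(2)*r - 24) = r^5 + sqrt(2)*r^4 + 3*r^4 - 34*r^3 + 3*sqrt(2)*r^3 - 72*r^2 - 10*sqrt(2)*r^2 + 240*r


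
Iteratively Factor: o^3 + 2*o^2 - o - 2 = (o - 1)*(o^2 + 3*o + 2) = (o - 1)*(o + 1)*(o + 2)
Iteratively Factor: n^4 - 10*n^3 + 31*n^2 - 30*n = (n - 3)*(n^3 - 7*n^2 + 10*n) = n*(n - 3)*(n^2 - 7*n + 10) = n*(n - 3)*(n - 2)*(n - 5)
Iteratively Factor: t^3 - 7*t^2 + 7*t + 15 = (t - 3)*(t^2 - 4*t - 5) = (t - 5)*(t - 3)*(t + 1)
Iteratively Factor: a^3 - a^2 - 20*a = (a + 4)*(a^2 - 5*a) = (a - 5)*(a + 4)*(a)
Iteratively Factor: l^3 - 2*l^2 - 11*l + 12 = (l - 4)*(l^2 + 2*l - 3) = (l - 4)*(l + 3)*(l - 1)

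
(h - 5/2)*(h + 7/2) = h^2 + h - 35/4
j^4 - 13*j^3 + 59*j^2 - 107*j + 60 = (j - 5)*(j - 4)*(j - 3)*(j - 1)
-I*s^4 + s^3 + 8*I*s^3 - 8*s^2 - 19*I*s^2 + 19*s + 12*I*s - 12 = (s - 4)*(s - 3)*(s + I)*(-I*s + I)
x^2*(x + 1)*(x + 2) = x^4 + 3*x^3 + 2*x^2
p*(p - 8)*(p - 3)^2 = p^4 - 14*p^3 + 57*p^2 - 72*p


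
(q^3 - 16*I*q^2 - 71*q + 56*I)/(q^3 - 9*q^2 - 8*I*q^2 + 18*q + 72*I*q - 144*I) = (q^2 - 8*I*q - 7)/(q^2 - 9*q + 18)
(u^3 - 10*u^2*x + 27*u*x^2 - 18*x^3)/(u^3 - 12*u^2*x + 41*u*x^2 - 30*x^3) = (-u + 3*x)/(-u + 5*x)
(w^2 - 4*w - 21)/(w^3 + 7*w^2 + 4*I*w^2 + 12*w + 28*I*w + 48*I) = (w - 7)/(w^2 + 4*w*(1 + I) + 16*I)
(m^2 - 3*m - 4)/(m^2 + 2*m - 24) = (m + 1)/(m + 6)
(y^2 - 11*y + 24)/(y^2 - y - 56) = (y - 3)/(y + 7)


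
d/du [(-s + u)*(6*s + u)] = 5*s + 2*u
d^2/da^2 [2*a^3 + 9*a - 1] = 12*a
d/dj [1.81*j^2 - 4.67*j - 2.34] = 3.62*j - 4.67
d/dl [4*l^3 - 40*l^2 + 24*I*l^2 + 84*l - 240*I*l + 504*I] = 12*l^2 + l*(-80 + 48*I) + 84 - 240*I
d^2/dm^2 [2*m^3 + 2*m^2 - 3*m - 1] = 12*m + 4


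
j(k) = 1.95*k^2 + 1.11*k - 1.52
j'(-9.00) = -33.99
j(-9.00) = 146.44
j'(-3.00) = -10.59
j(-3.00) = 12.70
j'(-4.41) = -16.09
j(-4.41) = 31.51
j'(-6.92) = -25.88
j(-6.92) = 84.18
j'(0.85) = 4.42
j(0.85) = 0.83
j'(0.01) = 1.15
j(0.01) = -1.51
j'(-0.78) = -1.93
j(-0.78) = -1.20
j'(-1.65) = -5.32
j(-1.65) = 1.96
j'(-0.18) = 0.41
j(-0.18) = -1.66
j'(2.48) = 10.78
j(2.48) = 13.23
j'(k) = 3.9*k + 1.11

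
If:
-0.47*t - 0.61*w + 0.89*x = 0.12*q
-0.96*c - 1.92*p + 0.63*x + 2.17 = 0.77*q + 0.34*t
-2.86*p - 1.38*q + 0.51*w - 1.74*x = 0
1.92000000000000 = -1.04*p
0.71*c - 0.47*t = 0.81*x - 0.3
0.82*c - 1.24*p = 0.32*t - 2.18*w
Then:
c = 3.98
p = -1.85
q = 1.53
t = 4.46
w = -1.89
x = 1.27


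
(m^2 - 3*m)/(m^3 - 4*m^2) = (m - 3)/(m*(m - 4))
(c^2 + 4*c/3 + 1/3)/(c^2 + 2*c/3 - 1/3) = (3*c + 1)/(3*c - 1)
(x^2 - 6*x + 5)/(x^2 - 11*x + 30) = (x - 1)/(x - 6)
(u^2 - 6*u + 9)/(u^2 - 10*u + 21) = (u - 3)/(u - 7)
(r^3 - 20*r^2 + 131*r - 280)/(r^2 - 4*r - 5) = (r^2 - 15*r + 56)/(r + 1)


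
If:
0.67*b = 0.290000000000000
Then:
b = 0.43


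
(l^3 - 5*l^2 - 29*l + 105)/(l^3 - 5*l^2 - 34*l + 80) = (l^2 - 10*l + 21)/(l^2 - 10*l + 16)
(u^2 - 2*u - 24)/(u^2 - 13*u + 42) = (u + 4)/(u - 7)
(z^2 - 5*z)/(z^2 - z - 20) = z/(z + 4)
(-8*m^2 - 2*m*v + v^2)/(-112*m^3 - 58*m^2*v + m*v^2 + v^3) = (-4*m + v)/(-56*m^2 - m*v + v^2)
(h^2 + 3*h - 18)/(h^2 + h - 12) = (h + 6)/(h + 4)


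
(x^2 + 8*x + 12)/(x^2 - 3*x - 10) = (x + 6)/(x - 5)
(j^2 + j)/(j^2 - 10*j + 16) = j*(j + 1)/(j^2 - 10*j + 16)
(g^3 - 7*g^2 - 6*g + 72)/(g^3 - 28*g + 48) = (g^2 - 3*g - 18)/(g^2 + 4*g - 12)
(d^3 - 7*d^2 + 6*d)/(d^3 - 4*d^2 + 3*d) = (d - 6)/(d - 3)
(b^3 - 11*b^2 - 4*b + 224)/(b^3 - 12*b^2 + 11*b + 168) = (b + 4)/(b + 3)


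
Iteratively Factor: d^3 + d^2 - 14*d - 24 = (d - 4)*(d^2 + 5*d + 6) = (d - 4)*(d + 2)*(d + 3)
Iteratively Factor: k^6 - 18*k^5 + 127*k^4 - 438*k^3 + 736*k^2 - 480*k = (k - 4)*(k^5 - 14*k^4 + 71*k^3 - 154*k^2 + 120*k) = (k - 4)^2*(k^4 - 10*k^3 + 31*k^2 - 30*k) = (k - 4)^2*(k - 3)*(k^3 - 7*k^2 + 10*k) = (k - 5)*(k - 4)^2*(k - 3)*(k^2 - 2*k) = (k - 5)*(k - 4)^2*(k - 3)*(k - 2)*(k)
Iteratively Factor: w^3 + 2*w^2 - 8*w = (w + 4)*(w^2 - 2*w) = w*(w + 4)*(w - 2)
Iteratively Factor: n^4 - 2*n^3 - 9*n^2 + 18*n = (n)*(n^3 - 2*n^2 - 9*n + 18) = n*(n - 2)*(n^2 - 9) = n*(n - 2)*(n + 3)*(n - 3)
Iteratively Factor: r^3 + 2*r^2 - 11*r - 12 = (r - 3)*(r^2 + 5*r + 4) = (r - 3)*(r + 1)*(r + 4)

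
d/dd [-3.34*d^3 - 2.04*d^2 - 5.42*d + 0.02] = -10.02*d^2 - 4.08*d - 5.42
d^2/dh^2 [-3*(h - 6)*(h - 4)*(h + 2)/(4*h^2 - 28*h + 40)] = 3*(13*h^3 - 174*h^2 + 828*h - 1352)/(2*(h^6 - 21*h^5 + 177*h^4 - 763*h^3 + 1770*h^2 - 2100*h + 1000))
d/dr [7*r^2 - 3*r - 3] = 14*r - 3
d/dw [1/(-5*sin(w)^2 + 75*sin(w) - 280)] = (2*sin(w) - 15)*cos(w)/(5*(sin(w)^2 - 15*sin(w) + 56)^2)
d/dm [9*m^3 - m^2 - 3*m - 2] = 27*m^2 - 2*m - 3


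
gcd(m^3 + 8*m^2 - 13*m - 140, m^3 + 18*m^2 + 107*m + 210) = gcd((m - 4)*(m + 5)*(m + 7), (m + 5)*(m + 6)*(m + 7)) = m^2 + 12*m + 35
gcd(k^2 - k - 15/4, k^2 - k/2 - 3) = k + 3/2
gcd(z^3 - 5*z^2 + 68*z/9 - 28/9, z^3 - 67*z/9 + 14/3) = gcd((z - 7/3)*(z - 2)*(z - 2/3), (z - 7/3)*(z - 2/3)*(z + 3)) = z^2 - 3*z + 14/9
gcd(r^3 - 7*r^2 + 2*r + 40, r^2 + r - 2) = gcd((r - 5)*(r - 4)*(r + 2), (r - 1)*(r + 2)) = r + 2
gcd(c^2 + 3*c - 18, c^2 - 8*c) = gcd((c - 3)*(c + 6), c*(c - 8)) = 1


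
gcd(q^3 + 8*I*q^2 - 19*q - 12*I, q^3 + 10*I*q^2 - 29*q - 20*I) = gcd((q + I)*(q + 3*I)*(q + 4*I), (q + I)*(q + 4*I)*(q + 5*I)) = q^2 + 5*I*q - 4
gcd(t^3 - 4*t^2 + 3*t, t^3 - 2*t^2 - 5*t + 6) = t^2 - 4*t + 3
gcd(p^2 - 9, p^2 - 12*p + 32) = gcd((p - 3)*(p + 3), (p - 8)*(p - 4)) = 1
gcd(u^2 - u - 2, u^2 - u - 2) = u^2 - u - 2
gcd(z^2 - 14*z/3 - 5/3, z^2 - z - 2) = 1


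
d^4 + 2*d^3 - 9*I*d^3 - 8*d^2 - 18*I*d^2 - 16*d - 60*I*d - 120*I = (d + 2)*(d - 6*I)*(d - 5*I)*(d + 2*I)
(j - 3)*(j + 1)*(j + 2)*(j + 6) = j^4 + 6*j^3 - 7*j^2 - 48*j - 36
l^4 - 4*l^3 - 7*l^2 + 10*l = l*(l - 5)*(l - 1)*(l + 2)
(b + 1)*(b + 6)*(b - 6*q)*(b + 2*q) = b^4 - 4*b^3*q + 7*b^3 - 12*b^2*q^2 - 28*b^2*q + 6*b^2 - 84*b*q^2 - 24*b*q - 72*q^2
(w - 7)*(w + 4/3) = w^2 - 17*w/3 - 28/3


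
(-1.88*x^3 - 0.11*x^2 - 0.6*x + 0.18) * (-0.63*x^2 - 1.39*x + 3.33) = 1.1844*x^5 + 2.6825*x^4 - 5.7295*x^3 + 0.3543*x^2 - 2.2482*x + 0.5994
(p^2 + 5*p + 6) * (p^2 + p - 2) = p^4 + 6*p^3 + 9*p^2 - 4*p - 12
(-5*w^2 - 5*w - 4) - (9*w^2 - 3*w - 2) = -14*w^2 - 2*w - 2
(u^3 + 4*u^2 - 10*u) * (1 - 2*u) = -2*u^4 - 7*u^3 + 24*u^2 - 10*u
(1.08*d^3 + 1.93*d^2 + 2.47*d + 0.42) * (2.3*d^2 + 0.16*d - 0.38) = 2.484*d^5 + 4.6118*d^4 + 5.5794*d^3 + 0.6278*d^2 - 0.8714*d - 0.1596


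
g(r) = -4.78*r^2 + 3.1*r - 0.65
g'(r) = 3.1 - 9.56*r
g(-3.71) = -77.94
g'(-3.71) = 38.57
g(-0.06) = -0.85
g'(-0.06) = 3.67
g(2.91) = -32.11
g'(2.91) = -24.72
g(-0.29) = -1.95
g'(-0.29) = 5.87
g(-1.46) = -15.37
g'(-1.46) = 17.06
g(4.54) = -85.10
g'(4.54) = -40.30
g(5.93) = -150.36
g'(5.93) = -53.59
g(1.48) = -6.53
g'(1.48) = -11.05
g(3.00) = -34.37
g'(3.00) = -25.58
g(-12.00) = -726.17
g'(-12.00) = 117.82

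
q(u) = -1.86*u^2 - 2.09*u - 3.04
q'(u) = -3.72*u - 2.09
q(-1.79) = -5.26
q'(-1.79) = 4.57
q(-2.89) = -12.53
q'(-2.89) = 8.66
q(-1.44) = -3.89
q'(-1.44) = 3.27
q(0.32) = -3.90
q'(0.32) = -3.28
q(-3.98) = -24.18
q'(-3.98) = 12.72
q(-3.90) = -23.18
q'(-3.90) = 12.42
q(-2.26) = -7.82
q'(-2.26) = 6.32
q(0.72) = -5.51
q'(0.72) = -4.77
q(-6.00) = -57.46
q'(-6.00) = 20.23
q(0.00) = -3.04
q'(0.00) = -2.09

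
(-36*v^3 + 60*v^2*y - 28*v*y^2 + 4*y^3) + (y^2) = -36*v^3 + 60*v^2*y - 28*v*y^2 + 4*y^3 + y^2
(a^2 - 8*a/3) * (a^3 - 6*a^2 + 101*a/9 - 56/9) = a^5 - 26*a^4/3 + 245*a^3/9 - 976*a^2/27 + 448*a/27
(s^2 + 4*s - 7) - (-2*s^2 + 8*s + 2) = 3*s^2 - 4*s - 9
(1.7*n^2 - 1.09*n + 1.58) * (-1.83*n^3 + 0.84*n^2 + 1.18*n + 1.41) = -3.111*n^5 + 3.4227*n^4 - 1.801*n^3 + 2.438*n^2 + 0.3275*n + 2.2278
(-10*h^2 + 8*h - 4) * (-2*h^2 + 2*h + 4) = 20*h^4 - 36*h^3 - 16*h^2 + 24*h - 16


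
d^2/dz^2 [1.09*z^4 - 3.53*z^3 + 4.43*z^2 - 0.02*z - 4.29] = 13.08*z^2 - 21.18*z + 8.86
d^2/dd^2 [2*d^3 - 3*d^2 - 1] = 12*d - 6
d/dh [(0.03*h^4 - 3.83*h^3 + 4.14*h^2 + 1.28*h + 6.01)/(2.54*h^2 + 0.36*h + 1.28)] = (0.1524*h^5 - 9.6958*h^4 - 2.604*h^3 - 16.468*h^2 - 19.9324*h - 0.5252)/(6.4516*h^4 + 1.8288*h^3 + 6.632*h^2 + 0.9216*h + 1.6384)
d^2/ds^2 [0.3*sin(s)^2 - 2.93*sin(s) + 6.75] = 2.93*sin(s) + 0.6*cos(2*s)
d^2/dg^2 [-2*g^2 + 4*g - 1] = -4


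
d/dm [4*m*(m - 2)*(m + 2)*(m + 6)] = 16*m^3 + 72*m^2 - 32*m - 96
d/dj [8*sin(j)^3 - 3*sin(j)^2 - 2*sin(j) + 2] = 2*(12*sin(j)^2 - 3*sin(j) - 1)*cos(j)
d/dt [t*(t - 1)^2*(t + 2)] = 4*t^3 - 6*t + 2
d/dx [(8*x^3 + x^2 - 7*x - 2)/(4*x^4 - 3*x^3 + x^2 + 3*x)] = (-32*x^6 - 8*x^5 + 95*x^4 + 38*x^3 - 8*x^2 + 4*x + 6)/(x^2*(16*x^6 - 24*x^5 + 17*x^4 + 18*x^3 - 17*x^2 + 6*x + 9))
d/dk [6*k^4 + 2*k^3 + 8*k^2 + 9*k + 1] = 24*k^3 + 6*k^2 + 16*k + 9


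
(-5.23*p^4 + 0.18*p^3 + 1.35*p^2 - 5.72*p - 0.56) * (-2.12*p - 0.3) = 11.0876*p^5 + 1.1874*p^4 - 2.916*p^3 + 11.7214*p^2 + 2.9032*p + 0.168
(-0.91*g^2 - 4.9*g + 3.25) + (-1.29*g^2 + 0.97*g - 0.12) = -2.2*g^2 - 3.93*g + 3.13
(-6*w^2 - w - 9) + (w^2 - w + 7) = -5*w^2 - 2*w - 2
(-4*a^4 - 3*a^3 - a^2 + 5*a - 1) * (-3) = 12*a^4 + 9*a^3 + 3*a^2 - 15*a + 3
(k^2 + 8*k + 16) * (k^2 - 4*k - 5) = k^4 + 4*k^3 - 21*k^2 - 104*k - 80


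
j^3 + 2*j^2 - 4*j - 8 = (j - 2)*(j + 2)^2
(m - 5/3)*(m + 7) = m^2 + 16*m/3 - 35/3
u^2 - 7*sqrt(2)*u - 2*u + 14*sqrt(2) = (u - 2)*(u - 7*sqrt(2))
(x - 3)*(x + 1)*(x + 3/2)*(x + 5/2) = x^4 + 2*x^3 - 29*x^2/4 - 39*x/2 - 45/4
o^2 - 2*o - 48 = (o - 8)*(o + 6)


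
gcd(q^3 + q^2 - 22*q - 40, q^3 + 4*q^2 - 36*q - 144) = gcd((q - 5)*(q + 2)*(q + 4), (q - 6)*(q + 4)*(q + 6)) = q + 4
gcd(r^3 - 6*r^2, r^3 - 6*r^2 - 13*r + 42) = 1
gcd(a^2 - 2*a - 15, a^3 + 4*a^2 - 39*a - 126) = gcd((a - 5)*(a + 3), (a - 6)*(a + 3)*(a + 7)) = a + 3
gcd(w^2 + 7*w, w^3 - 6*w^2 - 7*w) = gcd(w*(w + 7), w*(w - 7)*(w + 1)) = w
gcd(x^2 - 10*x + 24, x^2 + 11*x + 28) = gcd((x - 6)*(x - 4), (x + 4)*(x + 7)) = 1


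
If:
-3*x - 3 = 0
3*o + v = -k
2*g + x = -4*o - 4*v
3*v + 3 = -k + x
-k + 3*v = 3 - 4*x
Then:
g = -23/6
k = -11/2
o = 5/3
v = 1/2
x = -1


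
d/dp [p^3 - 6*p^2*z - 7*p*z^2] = 3*p^2 - 12*p*z - 7*z^2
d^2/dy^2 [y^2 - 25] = 2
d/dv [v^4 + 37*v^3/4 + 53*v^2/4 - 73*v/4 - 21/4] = 4*v^3 + 111*v^2/4 + 53*v/2 - 73/4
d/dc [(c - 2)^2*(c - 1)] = (c - 2)*(3*c - 4)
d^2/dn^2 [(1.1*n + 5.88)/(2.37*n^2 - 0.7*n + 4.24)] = ((1.1*n + 5.88)*(4.74*n - 0.7)*(9.48*n - 1.4) - (15.642*n + 26.3312)*(2.37*n^2 - 0.7*n + 4.24))/(2.37*n^2 - 0.7*n + 4.24)^3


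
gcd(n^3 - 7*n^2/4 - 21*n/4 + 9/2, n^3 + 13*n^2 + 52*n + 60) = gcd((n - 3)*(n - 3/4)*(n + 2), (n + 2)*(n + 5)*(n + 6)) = n + 2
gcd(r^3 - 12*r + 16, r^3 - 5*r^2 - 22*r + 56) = r^2 + 2*r - 8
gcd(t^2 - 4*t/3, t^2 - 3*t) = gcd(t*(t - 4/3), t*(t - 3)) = t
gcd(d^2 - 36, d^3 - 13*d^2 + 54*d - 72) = d - 6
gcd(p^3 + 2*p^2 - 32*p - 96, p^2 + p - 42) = p - 6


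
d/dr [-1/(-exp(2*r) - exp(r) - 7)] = (-2*exp(r) - 1)*exp(r)/(exp(2*r) + exp(r) + 7)^2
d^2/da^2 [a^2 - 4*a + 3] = 2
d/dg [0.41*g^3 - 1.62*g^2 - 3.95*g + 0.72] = 1.23*g^2 - 3.24*g - 3.95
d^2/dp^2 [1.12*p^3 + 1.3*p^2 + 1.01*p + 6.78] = 6.72*p + 2.6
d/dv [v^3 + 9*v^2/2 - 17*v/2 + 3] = 3*v^2 + 9*v - 17/2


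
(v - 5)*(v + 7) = v^2 + 2*v - 35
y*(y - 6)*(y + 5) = y^3 - y^2 - 30*y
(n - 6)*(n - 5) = n^2 - 11*n + 30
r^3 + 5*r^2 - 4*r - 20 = (r - 2)*(r + 2)*(r + 5)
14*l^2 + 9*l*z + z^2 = (2*l + z)*(7*l + z)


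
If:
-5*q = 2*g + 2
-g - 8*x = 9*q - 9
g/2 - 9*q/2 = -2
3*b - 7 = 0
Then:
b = 7/3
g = -38/23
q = 6/23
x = 191/184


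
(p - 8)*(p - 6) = p^2 - 14*p + 48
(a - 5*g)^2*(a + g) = a^3 - 9*a^2*g + 15*a*g^2 + 25*g^3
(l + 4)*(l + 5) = l^2 + 9*l + 20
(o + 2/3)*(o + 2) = o^2 + 8*o/3 + 4/3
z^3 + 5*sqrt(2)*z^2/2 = z^2*(z + 5*sqrt(2)/2)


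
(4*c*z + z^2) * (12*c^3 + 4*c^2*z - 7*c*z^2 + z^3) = 48*c^4*z + 28*c^3*z^2 - 24*c^2*z^3 - 3*c*z^4 + z^5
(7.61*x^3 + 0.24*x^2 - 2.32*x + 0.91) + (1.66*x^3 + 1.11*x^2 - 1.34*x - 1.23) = 9.27*x^3 + 1.35*x^2 - 3.66*x - 0.32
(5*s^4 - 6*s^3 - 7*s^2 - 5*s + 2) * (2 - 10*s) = -50*s^5 + 70*s^4 + 58*s^3 + 36*s^2 - 30*s + 4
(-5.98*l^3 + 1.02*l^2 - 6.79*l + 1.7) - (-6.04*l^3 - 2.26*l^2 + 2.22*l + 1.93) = 0.0599999999999996*l^3 + 3.28*l^2 - 9.01*l - 0.23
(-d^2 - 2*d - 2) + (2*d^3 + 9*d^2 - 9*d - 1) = 2*d^3 + 8*d^2 - 11*d - 3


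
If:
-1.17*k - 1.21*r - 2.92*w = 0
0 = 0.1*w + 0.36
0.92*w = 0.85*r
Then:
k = 13.01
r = -3.90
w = -3.60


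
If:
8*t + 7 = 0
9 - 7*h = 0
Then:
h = 9/7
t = -7/8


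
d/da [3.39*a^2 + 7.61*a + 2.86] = 6.78*a + 7.61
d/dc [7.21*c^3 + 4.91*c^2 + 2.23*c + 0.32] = 21.63*c^2 + 9.82*c + 2.23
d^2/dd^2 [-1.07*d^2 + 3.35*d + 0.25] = -2.14000000000000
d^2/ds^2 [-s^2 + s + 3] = -2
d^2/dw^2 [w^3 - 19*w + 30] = 6*w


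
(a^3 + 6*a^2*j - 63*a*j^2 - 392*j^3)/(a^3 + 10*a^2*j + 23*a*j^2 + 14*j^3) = (a^2 - a*j - 56*j^2)/(a^2 + 3*a*j + 2*j^2)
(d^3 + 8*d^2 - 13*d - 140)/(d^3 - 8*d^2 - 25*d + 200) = (d^2 + 3*d - 28)/(d^2 - 13*d + 40)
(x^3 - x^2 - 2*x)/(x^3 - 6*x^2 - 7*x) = (x - 2)/(x - 7)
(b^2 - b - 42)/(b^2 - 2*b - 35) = (b + 6)/(b + 5)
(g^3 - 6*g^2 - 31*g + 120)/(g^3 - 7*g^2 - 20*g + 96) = (g + 5)/(g + 4)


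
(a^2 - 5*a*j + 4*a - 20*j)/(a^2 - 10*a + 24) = (a^2 - 5*a*j + 4*a - 20*j)/(a^2 - 10*a + 24)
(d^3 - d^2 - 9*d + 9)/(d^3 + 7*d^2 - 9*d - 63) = (d - 1)/(d + 7)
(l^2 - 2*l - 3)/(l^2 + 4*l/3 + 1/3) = 3*(l - 3)/(3*l + 1)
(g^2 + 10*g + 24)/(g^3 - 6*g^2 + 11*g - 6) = (g^2 + 10*g + 24)/(g^3 - 6*g^2 + 11*g - 6)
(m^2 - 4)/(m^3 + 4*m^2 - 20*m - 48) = (m - 2)/(m^2 + 2*m - 24)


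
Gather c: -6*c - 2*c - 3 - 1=-8*c - 4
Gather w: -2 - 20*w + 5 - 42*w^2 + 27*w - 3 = -42*w^2 + 7*w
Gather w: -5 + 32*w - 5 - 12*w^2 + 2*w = -12*w^2 + 34*w - 10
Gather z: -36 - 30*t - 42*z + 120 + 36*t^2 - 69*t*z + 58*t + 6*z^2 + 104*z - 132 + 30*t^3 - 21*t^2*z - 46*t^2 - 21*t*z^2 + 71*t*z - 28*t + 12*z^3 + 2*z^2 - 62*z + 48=30*t^3 - 10*t^2 + 12*z^3 + z^2*(8 - 21*t) + z*(-21*t^2 + 2*t)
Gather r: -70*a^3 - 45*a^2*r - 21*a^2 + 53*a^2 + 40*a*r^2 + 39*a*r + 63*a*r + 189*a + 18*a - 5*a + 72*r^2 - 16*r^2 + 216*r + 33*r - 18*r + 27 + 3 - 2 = -70*a^3 + 32*a^2 + 202*a + r^2*(40*a + 56) + r*(-45*a^2 + 102*a + 231) + 28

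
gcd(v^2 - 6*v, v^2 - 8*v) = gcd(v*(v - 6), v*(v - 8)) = v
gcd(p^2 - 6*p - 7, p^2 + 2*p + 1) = p + 1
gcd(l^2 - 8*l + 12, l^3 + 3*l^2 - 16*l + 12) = l - 2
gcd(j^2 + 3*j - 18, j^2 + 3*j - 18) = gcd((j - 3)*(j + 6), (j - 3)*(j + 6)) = j^2 + 3*j - 18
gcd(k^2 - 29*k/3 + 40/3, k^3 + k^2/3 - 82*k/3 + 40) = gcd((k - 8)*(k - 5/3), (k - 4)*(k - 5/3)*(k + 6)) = k - 5/3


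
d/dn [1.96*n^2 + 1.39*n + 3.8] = 3.92*n + 1.39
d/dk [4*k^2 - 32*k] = 8*k - 32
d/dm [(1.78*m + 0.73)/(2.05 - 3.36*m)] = (20.502048*m - 12.50869)/(3.36*m - 2.05)^3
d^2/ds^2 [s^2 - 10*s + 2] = 2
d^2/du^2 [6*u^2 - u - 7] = 12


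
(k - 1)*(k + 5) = k^2 + 4*k - 5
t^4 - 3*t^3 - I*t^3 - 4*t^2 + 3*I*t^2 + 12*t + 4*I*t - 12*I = (t - 3)*(t - 2)*(t + 2)*(t - I)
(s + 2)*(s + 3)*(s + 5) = s^3 + 10*s^2 + 31*s + 30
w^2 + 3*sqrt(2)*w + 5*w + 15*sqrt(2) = (w + 5)*(w + 3*sqrt(2))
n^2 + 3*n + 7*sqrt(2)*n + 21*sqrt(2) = (n + 3)*(n + 7*sqrt(2))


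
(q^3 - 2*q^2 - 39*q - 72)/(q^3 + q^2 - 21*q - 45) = (q - 8)/(q - 5)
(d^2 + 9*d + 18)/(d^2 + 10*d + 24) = (d + 3)/(d + 4)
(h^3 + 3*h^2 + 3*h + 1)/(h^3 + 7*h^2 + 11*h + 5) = (h + 1)/(h + 5)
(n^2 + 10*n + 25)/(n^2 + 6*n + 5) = (n + 5)/(n + 1)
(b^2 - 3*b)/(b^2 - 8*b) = (b - 3)/(b - 8)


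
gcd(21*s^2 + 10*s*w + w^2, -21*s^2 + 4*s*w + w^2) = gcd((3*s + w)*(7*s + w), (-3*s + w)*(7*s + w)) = 7*s + w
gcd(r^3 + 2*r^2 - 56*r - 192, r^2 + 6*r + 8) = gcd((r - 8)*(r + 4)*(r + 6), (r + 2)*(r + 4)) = r + 4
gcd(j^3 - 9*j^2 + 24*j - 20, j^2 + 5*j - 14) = j - 2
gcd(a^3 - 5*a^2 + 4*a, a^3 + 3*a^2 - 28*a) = a^2 - 4*a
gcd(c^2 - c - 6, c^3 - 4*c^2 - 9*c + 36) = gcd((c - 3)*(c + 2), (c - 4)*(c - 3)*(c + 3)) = c - 3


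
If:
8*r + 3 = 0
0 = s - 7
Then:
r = -3/8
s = 7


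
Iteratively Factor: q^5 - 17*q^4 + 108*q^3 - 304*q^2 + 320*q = (q)*(q^4 - 17*q^3 + 108*q^2 - 304*q + 320) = q*(q - 4)*(q^3 - 13*q^2 + 56*q - 80) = q*(q - 5)*(q - 4)*(q^2 - 8*q + 16) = q*(q - 5)*(q - 4)^2*(q - 4)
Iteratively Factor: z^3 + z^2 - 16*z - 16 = (z - 4)*(z^2 + 5*z + 4) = (z - 4)*(z + 4)*(z + 1)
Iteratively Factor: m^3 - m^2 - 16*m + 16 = (m - 4)*(m^2 + 3*m - 4) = (m - 4)*(m + 4)*(m - 1)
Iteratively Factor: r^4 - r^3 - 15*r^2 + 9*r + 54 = (r + 3)*(r^3 - 4*r^2 - 3*r + 18) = (r - 3)*(r + 3)*(r^2 - r - 6) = (r - 3)*(r + 2)*(r + 3)*(r - 3)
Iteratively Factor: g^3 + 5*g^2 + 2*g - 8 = (g + 2)*(g^2 + 3*g - 4) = (g - 1)*(g + 2)*(g + 4)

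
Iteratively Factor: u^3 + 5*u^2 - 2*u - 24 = (u + 4)*(u^2 + u - 6) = (u + 3)*(u + 4)*(u - 2)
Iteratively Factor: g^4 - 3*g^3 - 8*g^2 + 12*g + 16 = (g + 1)*(g^3 - 4*g^2 - 4*g + 16) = (g - 4)*(g + 1)*(g^2 - 4) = (g - 4)*(g - 2)*(g + 1)*(g + 2)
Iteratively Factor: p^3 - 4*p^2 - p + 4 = (p + 1)*(p^2 - 5*p + 4) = (p - 1)*(p + 1)*(p - 4)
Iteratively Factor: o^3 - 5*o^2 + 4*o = (o)*(o^2 - 5*o + 4) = o*(o - 4)*(o - 1)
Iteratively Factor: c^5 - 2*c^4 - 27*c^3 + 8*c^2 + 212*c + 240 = (c - 5)*(c^4 + 3*c^3 - 12*c^2 - 52*c - 48) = (c - 5)*(c - 4)*(c^3 + 7*c^2 + 16*c + 12) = (c - 5)*(c - 4)*(c + 2)*(c^2 + 5*c + 6) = (c - 5)*(c - 4)*(c + 2)*(c + 3)*(c + 2)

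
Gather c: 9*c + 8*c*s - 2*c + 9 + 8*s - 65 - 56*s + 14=c*(8*s + 7) - 48*s - 42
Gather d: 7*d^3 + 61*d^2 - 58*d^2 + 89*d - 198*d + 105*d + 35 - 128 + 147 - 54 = 7*d^3 + 3*d^2 - 4*d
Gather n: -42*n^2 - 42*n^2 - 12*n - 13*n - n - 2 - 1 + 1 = -84*n^2 - 26*n - 2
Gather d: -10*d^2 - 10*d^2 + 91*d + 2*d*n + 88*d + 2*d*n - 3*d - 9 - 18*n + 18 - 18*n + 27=-20*d^2 + d*(4*n + 176) - 36*n + 36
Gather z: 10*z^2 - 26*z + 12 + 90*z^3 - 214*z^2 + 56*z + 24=90*z^3 - 204*z^2 + 30*z + 36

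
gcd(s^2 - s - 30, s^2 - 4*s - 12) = s - 6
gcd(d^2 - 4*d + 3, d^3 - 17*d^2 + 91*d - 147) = d - 3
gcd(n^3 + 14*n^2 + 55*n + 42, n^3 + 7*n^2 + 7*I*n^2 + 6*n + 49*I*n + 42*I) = n^2 + 7*n + 6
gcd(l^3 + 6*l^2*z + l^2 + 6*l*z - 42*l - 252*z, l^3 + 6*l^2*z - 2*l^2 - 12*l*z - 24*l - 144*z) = l^2 + 6*l*z - 6*l - 36*z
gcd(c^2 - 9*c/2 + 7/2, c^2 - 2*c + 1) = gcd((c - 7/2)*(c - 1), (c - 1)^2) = c - 1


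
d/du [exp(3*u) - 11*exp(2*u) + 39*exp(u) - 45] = (3*exp(2*u) - 22*exp(u) + 39)*exp(u)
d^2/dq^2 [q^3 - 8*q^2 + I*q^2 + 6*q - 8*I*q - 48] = 6*q - 16 + 2*I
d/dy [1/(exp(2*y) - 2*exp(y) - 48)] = 2*(1 - exp(y))*exp(y)/(-exp(2*y) + 2*exp(y) + 48)^2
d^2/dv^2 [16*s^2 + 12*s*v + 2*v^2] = 4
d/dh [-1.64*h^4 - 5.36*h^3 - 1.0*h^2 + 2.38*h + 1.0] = -6.56*h^3 - 16.08*h^2 - 2.0*h + 2.38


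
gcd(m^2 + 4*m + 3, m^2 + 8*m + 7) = m + 1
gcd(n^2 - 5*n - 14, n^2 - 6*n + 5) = 1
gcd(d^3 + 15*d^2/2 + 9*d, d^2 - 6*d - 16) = 1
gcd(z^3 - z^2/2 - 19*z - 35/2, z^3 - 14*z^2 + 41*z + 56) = z + 1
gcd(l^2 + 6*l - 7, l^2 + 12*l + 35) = l + 7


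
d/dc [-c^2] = -2*c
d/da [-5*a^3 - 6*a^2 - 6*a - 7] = -15*a^2 - 12*a - 6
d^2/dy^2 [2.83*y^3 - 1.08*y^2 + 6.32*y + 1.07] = 16.98*y - 2.16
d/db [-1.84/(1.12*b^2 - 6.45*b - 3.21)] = (4.1216*b - 11.868)/(-1.12*b^2 + 6.45*b + 3.21)^2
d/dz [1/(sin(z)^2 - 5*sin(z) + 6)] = (5 - 2*sin(z))*cos(z)/(sin(z)^2 - 5*sin(z) + 6)^2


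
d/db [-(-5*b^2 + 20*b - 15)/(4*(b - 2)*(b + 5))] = 5*(7*b^2 - 26*b + 31)/(4*(b^4 + 6*b^3 - 11*b^2 - 60*b + 100))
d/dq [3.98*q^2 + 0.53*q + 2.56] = 7.96*q + 0.53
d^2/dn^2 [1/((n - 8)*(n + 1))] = 2*((n - 8)^2 + (n - 8)*(n + 1) + (n + 1)^2)/((n - 8)^3*(n + 1)^3)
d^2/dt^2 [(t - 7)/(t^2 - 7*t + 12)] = 2*((14 - 3*t)*(t^2 - 7*t + 12) + (t - 7)*(2*t - 7)^2)/(t^2 - 7*t + 12)^3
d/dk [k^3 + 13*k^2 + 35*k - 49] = 3*k^2 + 26*k + 35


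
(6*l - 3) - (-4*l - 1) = 10*l - 2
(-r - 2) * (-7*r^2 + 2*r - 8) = 7*r^3 + 12*r^2 + 4*r + 16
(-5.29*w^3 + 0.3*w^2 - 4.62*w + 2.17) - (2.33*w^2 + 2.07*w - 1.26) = -5.29*w^3 - 2.03*w^2 - 6.69*w + 3.43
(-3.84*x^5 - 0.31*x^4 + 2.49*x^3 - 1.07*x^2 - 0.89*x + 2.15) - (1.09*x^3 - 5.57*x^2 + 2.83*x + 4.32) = -3.84*x^5 - 0.31*x^4 + 1.4*x^3 + 4.5*x^2 - 3.72*x - 2.17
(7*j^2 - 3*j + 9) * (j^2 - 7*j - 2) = 7*j^4 - 52*j^3 + 16*j^2 - 57*j - 18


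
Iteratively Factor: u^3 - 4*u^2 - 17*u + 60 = (u - 5)*(u^2 + u - 12) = (u - 5)*(u + 4)*(u - 3)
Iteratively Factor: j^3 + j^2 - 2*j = (j + 2)*(j^2 - j) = (j - 1)*(j + 2)*(j)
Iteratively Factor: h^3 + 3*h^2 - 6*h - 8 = (h + 1)*(h^2 + 2*h - 8) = (h - 2)*(h + 1)*(h + 4)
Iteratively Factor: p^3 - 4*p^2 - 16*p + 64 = (p - 4)*(p^2 - 16) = (p - 4)*(p + 4)*(p - 4)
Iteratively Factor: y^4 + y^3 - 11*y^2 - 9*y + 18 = (y - 1)*(y^3 + 2*y^2 - 9*y - 18) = (y - 3)*(y - 1)*(y^2 + 5*y + 6) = (y - 3)*(y - 1)*(y + 3)*(y + 2)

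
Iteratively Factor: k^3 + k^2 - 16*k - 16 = (k + 4)*(k^2 - 3*k - 4) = (k + 1)*(k + 4)*(k - 4)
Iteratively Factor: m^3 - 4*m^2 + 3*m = (m - 3)*(m^2 - m) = (m - 3)*(m - 1)*(m)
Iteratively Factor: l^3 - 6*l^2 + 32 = (l - 4)*(l^2 - 2*l - 8) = (l - 4)*(l + 2)*(l - 4)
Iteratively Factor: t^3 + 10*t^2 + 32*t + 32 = (t + 4)*(t^2 + 6*t + 8) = (t + 4)^2*(t + 2)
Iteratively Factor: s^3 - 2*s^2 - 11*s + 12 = (s - 4)*(s^2 + 2*s - 3) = (s - 4)*(s + 3)*(s - 1)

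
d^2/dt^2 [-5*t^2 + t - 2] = -10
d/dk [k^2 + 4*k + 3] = 2*k + 4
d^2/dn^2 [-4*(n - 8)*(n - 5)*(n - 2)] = 120 - 24*n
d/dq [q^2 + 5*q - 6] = 2*q + 5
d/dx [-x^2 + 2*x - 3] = 2 - 2*x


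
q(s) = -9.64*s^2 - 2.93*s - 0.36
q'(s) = -19.28*s - 2.93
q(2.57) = -71.56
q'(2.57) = -52.48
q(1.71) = -33.56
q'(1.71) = -35.90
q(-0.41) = -0.78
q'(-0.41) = 4.97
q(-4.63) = -193.45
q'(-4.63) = 86.34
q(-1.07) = -8.26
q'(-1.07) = 17.70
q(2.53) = -69.48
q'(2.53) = -51.71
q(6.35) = -407.67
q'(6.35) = -125.36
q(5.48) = -305.91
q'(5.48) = -108.58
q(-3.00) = -78.33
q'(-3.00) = 54.91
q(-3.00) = -78.33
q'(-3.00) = 54.91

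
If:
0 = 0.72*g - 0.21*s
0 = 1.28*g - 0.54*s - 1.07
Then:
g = -1.87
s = -6.42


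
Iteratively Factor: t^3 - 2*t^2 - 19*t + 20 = (t + 4)*(t^2 - 6*t + 5) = (t - 1)*(t + 4)*(t - 5)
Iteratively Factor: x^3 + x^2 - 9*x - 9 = (x + 3)*(x^2 - 2*x - 3) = (x - 3)*(x + 3)*(x + 1)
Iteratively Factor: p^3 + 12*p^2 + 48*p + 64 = (p + 4)*(p^2 + 8*p + 16) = (p + 4)^2*(p + 4)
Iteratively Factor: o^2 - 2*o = (o - 2)*(o)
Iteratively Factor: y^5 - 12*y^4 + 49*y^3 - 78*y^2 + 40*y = (y - 1)*(y^4 - 11*y^3 + 38*y^2 - 40*y) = y*(y - 1)*(y^3 - 11*y^2 + 38*y - 40) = y*(y - 2)*(y - 1)*(y^2 - 9*y + 20) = y*(y - 5)*(y - 2)*(y - 1)*(y - 4)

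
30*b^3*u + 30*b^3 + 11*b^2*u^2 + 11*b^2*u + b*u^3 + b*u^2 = (5*b + u)*(6*b + u)*(b*u + b)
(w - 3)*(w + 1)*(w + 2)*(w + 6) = w^4 + 6*w^3 - 7*w^2 - 48*w - 36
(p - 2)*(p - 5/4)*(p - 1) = p^3 - 17*p^2/4 + 23*p/4 - 5/2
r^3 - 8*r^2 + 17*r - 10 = (r - 5)*(r - 2)*(r - 1)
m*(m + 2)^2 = m^3 + 4*m^2 + 4*m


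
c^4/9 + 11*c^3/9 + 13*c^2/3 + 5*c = c*(c/3 + 1)^2*(c + 5)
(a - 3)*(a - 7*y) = a^2 - 7*a*y - 3*a + 21*y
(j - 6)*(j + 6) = j^2 - 36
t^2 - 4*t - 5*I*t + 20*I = (t - 4)*(t - 5*I)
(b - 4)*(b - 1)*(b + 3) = b^3 - 2*b^2 - 11*b + 12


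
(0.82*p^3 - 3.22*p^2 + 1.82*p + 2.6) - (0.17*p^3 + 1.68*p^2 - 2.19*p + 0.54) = 0.65*p^3 - 4.9*p^2 + 4.01*p + 2.06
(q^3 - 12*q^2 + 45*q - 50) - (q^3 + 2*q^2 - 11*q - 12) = -14*q^2 + 56*q - 38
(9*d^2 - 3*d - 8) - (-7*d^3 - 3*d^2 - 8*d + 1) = 7*d^3 + 12*d^2 + 5*d - 9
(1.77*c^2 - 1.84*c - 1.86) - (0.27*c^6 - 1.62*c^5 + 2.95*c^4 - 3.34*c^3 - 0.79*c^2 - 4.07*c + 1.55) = -0.27*c^6 + 1.62*c^5 - 2.95*c^4 + 3.34*c^3 + 2.56*c^2 + 2.23*c - 3.41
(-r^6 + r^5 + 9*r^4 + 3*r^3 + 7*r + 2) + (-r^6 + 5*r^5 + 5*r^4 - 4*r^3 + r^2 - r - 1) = -2*r^6 + 6*r^5 + 14*r^4 - r^3 + r^2 + 6*r + 1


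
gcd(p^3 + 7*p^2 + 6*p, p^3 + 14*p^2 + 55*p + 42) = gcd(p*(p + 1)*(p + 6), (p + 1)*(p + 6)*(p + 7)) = p^2 + 7*p + 6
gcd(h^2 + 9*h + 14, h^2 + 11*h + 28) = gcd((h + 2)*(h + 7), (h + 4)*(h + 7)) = h + 7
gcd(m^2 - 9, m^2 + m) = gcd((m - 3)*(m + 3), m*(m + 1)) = 1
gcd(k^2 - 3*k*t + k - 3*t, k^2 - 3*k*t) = -k + 3*t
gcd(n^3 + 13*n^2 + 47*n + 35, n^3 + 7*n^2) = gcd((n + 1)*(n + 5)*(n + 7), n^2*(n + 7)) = n + 7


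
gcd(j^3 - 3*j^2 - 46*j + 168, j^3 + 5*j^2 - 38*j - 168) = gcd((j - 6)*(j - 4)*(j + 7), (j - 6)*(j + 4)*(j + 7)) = j^2 + j - 42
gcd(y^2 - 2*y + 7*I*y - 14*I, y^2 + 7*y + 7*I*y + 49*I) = y + 7*I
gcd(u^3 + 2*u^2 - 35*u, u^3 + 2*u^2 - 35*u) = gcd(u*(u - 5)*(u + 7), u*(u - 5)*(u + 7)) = u^3 + 2*u^2 - 35*u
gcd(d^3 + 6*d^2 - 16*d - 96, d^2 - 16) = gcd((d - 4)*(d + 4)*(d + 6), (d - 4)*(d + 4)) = d^2 - 16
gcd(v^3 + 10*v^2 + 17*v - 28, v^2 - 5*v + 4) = v - 1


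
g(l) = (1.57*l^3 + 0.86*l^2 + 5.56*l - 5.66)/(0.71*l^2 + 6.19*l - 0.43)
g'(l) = (-1.42*l - 6.19)*(1.57*l^3 + 0.86*l^2 + 5.56*l - 5.66)/(0.71*l^2 + 6.19*l - 0.43)^2 + (4.71*l^2 + 1.72*l + 5.56)/(0.71*l^2 + 6.19*l - 0.43) = (1.1147*l^4 + 19.4366*l^3 - 0.649499999999998*l^2 + 7.2976*l + 32.6446)/(0.5041*l^4 + 8.7898*l^3 + 37.7055*l^2 - 5.3234*l + 0.1849)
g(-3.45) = 5.93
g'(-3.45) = -3.60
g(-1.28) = 2.04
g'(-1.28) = -0.30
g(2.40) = 1.85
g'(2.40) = 1.03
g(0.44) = -1.20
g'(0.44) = 6.33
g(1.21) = 0.63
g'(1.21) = 1.18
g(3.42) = 2.97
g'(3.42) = 1.16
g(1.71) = 1.16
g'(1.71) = 1.00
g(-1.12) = 2.01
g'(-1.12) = -0.05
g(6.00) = 6.39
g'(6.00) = 1.47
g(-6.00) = 28.91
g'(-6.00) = -19.33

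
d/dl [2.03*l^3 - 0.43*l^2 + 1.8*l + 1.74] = 6.09*l^2 - 0.86*l + 1.8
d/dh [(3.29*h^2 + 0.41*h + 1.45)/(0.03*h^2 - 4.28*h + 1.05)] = (-14.0935*h^2 + 6.822*h + 6.6365)/(0.0009*h^4 - 0.2568*h^3 + 18.3814*h^2 - 8.988*h + 1.1025)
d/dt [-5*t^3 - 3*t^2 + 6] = 3*t*(-5*t - 2)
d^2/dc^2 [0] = 0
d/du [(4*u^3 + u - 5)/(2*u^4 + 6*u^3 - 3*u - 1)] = ((12*u^2 + 1)*(2*u^4 + 6*u^3 - 3*u - 1) - (4*u^3 + u - 5)*(8*u^3 + 18*u^2 - 3))/(2*u^4 + 6*u^3 - 3*u - 1)^2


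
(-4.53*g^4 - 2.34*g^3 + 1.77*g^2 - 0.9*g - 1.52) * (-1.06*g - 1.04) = 4.8018*g^5 + 7.1916*g^4 + 0.5574*g^3 - 0.8868*g^2 + 2.5472*g + 1.5808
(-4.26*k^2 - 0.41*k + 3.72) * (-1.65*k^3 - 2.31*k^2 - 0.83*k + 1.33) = 7.029*k^5 + 10.5171*k^4 - 1.6551*k^3 - 13.9187*k^2 - 3.6329*k + 4.9476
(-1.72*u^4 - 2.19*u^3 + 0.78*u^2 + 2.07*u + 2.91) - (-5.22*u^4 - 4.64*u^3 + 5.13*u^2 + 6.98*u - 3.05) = 3.5*u^4 + 2.45*u^3 - 4.35*u^2 - 4.91*u + 5.96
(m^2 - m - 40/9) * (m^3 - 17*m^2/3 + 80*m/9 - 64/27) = m^5 - 20*m^4/3 + 91*m^3/9 + 376*m^2/27 - 3008*m/81 + 2560/243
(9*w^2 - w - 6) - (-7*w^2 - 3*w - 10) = 16*w^2 + 2*w + 4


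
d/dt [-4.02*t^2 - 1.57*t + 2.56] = -8.04*t - 1.57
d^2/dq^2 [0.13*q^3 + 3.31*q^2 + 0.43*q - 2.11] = 0.78*q + 6.62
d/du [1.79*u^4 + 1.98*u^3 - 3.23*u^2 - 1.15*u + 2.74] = 7.16*u^3 + 5.94*u^2 - 6.46*u - 1.15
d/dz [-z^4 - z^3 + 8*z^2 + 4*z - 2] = -4*z^3 - 3*z^2 + 16*z + 4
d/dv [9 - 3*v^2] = -6*v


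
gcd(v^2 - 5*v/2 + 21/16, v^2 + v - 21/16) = v - 3/4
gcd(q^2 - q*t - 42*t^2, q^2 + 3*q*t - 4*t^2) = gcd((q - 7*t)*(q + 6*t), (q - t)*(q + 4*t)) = 1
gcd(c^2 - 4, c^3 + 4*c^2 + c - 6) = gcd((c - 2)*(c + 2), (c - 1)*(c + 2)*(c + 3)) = c + 2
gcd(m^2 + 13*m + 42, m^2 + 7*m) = m + 7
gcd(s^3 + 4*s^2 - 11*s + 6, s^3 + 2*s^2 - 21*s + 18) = s^2 + 5*s - 6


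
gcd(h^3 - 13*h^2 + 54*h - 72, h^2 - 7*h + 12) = h^2 - 7*h + 12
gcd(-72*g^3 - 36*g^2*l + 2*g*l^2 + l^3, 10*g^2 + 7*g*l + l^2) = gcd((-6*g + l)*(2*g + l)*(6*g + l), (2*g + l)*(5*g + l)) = 2*g + l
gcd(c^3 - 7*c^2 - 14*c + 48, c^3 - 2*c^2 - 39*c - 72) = c^2 - 5*c - 24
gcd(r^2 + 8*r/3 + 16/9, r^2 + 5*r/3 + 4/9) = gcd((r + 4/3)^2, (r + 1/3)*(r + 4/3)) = r + 4/3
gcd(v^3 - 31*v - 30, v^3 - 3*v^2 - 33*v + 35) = v + 5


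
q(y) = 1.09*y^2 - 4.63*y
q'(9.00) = 14.99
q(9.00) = 46.62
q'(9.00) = 14.99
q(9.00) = 46.62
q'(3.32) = 2.61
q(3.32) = -3.36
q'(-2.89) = -10.93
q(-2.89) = 22.48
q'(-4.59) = -14.64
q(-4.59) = 44.22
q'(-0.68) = -6.11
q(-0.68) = 3.65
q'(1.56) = -1.23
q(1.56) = -4.57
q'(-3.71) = -12.72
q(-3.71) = 32.18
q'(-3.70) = -12.70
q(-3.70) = 32.05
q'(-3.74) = -12.78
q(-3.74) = 32.56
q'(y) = 2.18*y - 4.63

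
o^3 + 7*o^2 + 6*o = o*(o + 1)*(o + 6)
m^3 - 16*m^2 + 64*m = m*(m - 8)^2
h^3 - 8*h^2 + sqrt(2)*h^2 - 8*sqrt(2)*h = h*(h - 8)*(h + sqrt(2))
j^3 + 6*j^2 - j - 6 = (j - 1)*(j + 1)*(j + 6)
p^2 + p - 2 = (p - 1)*(p + 2)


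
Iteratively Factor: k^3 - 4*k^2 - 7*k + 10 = (k + 2)*(k^2 - 6*k + 5) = (k - 1)*(k + 2)*(k - 5)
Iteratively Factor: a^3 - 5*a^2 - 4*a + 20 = (a - 2)*(a^2 - 3*a - 10) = (a - 5)*(a - 2)*(a + 2)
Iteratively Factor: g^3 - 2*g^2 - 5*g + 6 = (g - 3)*(g^2 + g - 2) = (g - 3)*(g - 1)*(g + 2)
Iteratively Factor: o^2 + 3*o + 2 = (o + 2)*(o + 1)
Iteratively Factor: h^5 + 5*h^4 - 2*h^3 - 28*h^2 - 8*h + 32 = (h - 2)*(h^4 + 7*h^3 + 12*h^2 - 4*h - 16) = (h - 2)*(h + 2)*(h^3 + 5*h^2 + 2*h - 8) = (h - 2)*(h + 2)^2*(h^2 + 3*h - 4) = (h - 2)*(h + 2)^2*(h + 4)*(h - 1)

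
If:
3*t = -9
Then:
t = -3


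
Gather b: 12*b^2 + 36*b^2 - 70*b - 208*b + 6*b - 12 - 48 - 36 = 48*b^2 - 272*b - 96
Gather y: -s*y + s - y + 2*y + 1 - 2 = s + y*(1 - s) - 1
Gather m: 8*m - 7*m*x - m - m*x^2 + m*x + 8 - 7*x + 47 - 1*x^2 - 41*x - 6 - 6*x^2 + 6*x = m*(-x^2 - 6*x + 7) - 7*x^2 - 42*x + 49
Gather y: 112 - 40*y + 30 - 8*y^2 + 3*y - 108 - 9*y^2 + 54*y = -17*y^2 + 17*y + 34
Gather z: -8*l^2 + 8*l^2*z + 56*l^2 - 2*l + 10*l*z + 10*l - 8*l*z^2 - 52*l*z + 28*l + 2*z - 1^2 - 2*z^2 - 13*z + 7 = 48*l^2 + 36*l + z^2*(-8*l - 2) + z*(8*l^2 - 42*l - 11) + 6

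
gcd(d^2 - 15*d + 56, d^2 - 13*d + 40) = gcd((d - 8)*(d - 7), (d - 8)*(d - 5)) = d - 8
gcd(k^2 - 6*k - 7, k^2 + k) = k + 1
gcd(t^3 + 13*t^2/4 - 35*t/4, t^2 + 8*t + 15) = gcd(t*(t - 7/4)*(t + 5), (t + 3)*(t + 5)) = t + 5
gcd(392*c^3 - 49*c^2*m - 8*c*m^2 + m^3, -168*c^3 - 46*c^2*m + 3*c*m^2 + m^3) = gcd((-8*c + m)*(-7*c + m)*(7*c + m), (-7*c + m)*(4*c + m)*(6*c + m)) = 7*c - m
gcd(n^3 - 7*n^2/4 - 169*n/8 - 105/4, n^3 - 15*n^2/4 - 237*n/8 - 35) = n^2 + 17*n/4 + 35/8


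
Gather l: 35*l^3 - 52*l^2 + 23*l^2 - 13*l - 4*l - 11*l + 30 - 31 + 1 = 35*l^3 - 29*l^2 - 28*l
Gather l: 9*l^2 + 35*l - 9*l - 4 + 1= 9*l^2 + 26*l - 3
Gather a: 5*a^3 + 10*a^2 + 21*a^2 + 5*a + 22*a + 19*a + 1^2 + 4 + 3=5*a^3 + 31*a^2 + 46*a + 8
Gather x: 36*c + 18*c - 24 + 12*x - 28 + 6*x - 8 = 54*c + 18*x - 60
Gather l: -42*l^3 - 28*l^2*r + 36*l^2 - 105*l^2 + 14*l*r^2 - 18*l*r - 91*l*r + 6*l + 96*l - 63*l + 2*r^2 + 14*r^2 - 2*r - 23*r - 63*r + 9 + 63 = -42*l^3 + l^2*(-28*r - 69) + l*(14*r^2 - 109*r + 39) + 16*r^2 - 88*r + 72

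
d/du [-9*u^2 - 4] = -18*u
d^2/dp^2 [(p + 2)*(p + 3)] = 2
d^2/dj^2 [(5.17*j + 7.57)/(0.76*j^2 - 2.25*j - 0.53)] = ((11.7586 - 23.5752*j)*(-0.76*j^2 + 2.25*j + 0.53) - (1.52*j - 2.25)*(3.04*j - 4.5)*(5.17*j + 7.57))/(-0.76*j^2 + 2.25*j + 0.53)^3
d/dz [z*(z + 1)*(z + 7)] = 3*z^2 + 16*z + 7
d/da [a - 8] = 1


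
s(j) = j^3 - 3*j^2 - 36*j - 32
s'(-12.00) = 468.00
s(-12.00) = -1760.00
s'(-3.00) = 9.00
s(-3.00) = 22.00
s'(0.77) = -38.84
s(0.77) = -61.04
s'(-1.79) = -15.65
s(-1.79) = 17.09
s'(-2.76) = 3.41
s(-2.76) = 23.48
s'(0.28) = -37.44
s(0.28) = -42.29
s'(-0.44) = -32.78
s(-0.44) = -16.83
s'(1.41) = -38.50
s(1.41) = -85.92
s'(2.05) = -35.69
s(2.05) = -109.79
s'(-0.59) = -31.42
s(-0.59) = -12.01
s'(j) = 3*j^2 - 6*j - 36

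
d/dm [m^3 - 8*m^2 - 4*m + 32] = 3*m^2 - 16*m - 4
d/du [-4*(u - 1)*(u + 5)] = -8*u - 16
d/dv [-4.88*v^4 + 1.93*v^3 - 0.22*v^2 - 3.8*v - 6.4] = -19.52*v^3 + 5.79*v^2 - 0.44*v - 3.8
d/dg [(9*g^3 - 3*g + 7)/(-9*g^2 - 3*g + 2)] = 3*(-27*g^4 - 18*g^3 + 9*g^2 + 42*g + 5)/(81*g^4 + 54*g^3 - 27*g^2 - 12*g + 4)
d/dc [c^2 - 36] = 2*c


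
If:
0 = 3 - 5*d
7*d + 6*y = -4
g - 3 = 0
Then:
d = 3/5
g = 3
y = -41/30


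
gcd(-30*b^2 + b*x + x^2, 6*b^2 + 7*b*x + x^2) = 6*b + x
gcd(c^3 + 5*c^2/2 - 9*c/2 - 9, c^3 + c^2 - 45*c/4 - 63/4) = c^2 + 9*c/2 + 9/2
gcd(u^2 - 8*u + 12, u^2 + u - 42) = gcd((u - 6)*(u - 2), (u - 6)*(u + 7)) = u - 6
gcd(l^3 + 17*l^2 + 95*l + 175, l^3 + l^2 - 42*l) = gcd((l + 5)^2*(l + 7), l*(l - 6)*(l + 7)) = l + 7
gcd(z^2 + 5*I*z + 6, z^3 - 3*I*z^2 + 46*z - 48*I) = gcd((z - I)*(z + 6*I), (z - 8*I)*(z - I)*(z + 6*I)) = z^2 + 5*I*z + 6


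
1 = 1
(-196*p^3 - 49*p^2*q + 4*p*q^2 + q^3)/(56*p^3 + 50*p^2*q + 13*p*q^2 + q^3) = (-7*p + q)/(2*p + q)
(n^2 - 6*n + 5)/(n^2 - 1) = (n - 5)/(n + 1)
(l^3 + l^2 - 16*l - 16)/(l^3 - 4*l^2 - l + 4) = (l + 4)/(l - 1)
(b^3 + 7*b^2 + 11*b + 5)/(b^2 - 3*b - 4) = (b^2 + 6*b + 5)/(b - 4)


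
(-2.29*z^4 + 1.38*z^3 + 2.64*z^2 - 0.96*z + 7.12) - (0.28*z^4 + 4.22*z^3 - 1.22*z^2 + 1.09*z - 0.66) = -2.57*z^4 - 2.84*z^3 + 3.86*z^2 - 2.05*z + 7.78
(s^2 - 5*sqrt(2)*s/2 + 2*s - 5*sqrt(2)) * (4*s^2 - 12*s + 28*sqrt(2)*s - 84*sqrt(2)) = 4*s^4 - 4*s^3 + 18*sqrt(2)*s^3 - 164*s^2 - 18*sqrt(2)*s^2 - 108*sqrt(2)*s + 140*s + 840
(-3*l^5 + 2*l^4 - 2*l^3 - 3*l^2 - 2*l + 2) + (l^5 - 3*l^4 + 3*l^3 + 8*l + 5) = -2*l^5 - l^4 + l^3 - 3*l^2 + 6*l + 7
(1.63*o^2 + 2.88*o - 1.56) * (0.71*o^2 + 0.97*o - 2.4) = 1.1573*o^4 + 3.6259*o^3 - 2.226*o^2 - 8.4252*o + 3.744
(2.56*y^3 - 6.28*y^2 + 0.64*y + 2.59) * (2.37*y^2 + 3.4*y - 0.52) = 6.0672*y^5 - 6.1796*y^4 - 21.1664*y^3 + 11.5799*y^2 + 8.4732*y - 1.3468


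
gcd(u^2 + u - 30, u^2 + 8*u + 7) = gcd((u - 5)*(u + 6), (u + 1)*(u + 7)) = 1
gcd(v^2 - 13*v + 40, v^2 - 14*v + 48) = v - 8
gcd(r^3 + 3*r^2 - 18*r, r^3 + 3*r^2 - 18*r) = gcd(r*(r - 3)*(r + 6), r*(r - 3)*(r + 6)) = r^3 + 3*r^2 - 18*r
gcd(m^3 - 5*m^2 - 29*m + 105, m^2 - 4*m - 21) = m - 7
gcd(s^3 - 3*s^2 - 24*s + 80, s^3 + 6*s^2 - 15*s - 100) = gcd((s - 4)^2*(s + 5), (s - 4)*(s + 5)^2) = s^2 + s - 20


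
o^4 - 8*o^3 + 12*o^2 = o^2*(o - 6)*(o - 2)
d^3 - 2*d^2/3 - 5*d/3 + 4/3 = (d - 1)^2*(d + 4/3)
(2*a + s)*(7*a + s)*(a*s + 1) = 14*a^3*s + 9*a^2*s^2 + 14*a^2 + a*s^3 + 9*a*s + s^2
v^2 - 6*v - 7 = (v - 7)*(v + 1)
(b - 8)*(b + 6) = b^2 - 2*b - 48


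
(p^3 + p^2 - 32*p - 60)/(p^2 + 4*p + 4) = (p^2 - p - 30)/(p + 2)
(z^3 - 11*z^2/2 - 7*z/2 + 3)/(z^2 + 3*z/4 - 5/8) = 4*(z^2 - 5*z - 6)/(4*z + 5)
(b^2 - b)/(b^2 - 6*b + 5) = b/(b - 5)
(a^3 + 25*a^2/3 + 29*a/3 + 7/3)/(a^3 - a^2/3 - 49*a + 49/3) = (3*a^2 + 4*a + 1)/(3*a^2 - 22*a + 7)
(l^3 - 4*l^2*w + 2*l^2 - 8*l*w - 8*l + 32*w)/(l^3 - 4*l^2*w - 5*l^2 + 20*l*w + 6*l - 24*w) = (l + 4)/(l - 3)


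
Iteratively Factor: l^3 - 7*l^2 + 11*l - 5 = (l - 5)*(l^2 - 2*l + 1) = (l - 5)*(l - 1)*(l - 1)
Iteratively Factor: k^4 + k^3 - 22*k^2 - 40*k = (k + 2)*(k^3 - k^2 - 20*k) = (k - 5)*(k + 2)*(k^2 + 4*k) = (k - 5)*(k + 2)*(k + 4)*(k)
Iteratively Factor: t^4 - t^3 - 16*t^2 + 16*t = (t - 4)*(t^3 + 3*t^2 - 4*t) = t*(t - 4)*(t^2 + 3*t - 4) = t*(t - 4)*(t - 1)*(t + 4)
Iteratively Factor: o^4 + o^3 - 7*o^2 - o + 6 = (o + 1)*(o^3 - 7*o + 6) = (o - 1)*(o + 1)*(o^2 + o - 6) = (o - 2)*(o - 1)*(o + 1)*(o + 3)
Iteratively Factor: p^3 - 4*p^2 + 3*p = (p - 1)*(p^2 - 3*p) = p*(p - 1)*(p - 3)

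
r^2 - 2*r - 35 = (r - 7)*(r + 5)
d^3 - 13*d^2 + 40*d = d*(d - 8)*(d - 5)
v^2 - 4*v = v*(v - 4)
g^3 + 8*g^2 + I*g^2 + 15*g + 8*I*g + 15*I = (g + 3)*(g + 5)*(g + I)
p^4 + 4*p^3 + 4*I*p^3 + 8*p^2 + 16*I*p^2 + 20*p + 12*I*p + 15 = (p + 1)*(p + 3)*(p - I)*(p + 5*I)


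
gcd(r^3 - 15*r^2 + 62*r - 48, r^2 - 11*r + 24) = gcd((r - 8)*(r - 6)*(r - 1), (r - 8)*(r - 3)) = r - 8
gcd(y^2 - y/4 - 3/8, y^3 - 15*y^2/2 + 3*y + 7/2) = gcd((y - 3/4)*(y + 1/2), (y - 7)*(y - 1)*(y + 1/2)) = y + 1/2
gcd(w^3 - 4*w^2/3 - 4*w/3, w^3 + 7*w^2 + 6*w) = w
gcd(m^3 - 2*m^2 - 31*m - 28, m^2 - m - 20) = m + 4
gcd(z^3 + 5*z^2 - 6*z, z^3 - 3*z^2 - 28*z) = z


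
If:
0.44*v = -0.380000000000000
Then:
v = -0.86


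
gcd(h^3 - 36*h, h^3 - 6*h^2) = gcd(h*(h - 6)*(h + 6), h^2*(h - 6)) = h^2 - 6*h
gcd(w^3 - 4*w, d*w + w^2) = w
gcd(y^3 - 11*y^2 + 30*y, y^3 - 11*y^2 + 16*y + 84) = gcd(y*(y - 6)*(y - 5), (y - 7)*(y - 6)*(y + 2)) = y - 6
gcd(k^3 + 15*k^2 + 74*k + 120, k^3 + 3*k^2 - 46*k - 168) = k^2 + 10*k + 24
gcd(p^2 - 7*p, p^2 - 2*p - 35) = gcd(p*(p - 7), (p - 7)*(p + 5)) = p - 7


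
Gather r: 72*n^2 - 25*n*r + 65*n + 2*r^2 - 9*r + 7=72*n^2 + 65*n + 2*r^2 + r*(-25*n - 9) + 7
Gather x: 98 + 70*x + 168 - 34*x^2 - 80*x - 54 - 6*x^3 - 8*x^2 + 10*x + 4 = -6*x^3 - 42*x^2 + 216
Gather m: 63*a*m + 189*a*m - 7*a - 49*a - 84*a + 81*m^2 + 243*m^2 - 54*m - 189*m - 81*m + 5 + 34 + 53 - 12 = -140*a + 324*m^2 + m*(252*a - 324) + 80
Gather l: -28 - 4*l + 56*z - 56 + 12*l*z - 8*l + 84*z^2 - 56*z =l*(12*z - 12) + 84*z^2 - 84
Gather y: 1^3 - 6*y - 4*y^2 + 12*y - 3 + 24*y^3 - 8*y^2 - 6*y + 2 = 24*y^3 - 12*y^2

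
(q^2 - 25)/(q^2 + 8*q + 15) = (q - 5)/(q + 3)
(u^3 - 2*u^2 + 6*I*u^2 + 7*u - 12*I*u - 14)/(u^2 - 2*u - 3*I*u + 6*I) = (u^2 + 6*I*u + 7)/(u - 3*I)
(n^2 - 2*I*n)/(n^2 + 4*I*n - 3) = n*(n - 2*I)/(n^2 + 4*I*n - 3)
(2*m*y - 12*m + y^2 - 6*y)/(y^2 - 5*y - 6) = (2*m + y)/(y + 1)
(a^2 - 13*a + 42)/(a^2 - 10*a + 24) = (a - 7)/(a - 4)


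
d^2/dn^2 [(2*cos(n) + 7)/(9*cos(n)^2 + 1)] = (-2268*(1 - cos(n)^2)^2 - 162*cos(n)^5 + 432*cos(n)^3 - 882*cos(n)^2 - 110*cos(n) + 2142)/(9*cos(n)^2 + 1)^3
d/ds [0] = 0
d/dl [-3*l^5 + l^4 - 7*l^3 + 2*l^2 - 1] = l*(-15*l^3 + 4*l^2 - 21*l + 4)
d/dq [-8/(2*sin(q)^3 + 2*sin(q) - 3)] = 16*(7*cos(q) - 3*cos(3*q))/(7*sin(q) - sin(3*q) - 6)^2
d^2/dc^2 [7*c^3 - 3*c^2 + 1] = 42*c - 6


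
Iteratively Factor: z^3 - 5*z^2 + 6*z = (z - 2)*(z^2 - 3*z) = (z - 3)*(z - 2)*(z)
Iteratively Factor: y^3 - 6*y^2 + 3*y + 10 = (y + 1)*(y^2 - 7*y + 10) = (y - 5)*(y + 1)*(y - 2)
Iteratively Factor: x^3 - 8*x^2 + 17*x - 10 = (x - 5)*(x^2 - 3*x + 2) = (x - 5)*(x - 1)*(x - 2)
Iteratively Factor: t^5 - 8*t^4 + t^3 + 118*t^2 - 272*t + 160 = (t - 5)*(t^4 - 3*t^3 - 14*t^2 + 48*t - 32) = (t - 5)*(t - 1)*(t^3 - 2*t^2 - 16*t + 32) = (t - 5)*(t - 1)*(t + 4)*(t^2 - 6*t + 8) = (t - 5)*(t - 2)*(t - 1)*(t + 4)*(t - 4)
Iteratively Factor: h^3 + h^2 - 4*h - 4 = (h - 2)*(h^2 + 3*h + 2) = (h - 2)*(h + 1)*(h + 2)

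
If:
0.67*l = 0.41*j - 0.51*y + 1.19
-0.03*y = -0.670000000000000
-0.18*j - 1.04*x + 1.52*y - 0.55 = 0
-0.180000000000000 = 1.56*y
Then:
No Solution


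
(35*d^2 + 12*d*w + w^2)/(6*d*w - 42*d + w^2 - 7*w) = (35*d^2 + 12*d*w + w^2)/(6*d*w - 42*d + w^2 - 7*w)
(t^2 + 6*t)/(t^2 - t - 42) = t/(t - 7)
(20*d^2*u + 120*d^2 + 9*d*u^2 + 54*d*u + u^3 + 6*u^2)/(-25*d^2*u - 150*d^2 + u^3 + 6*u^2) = (4*d + u)/(-5*d + u)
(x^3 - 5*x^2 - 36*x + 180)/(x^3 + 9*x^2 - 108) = (x^2 - 11*x + 30)/(x^2 + 3*x - 18)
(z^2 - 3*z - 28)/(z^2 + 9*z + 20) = (z - 7)/(z + 5)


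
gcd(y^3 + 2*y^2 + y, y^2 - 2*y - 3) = y + 1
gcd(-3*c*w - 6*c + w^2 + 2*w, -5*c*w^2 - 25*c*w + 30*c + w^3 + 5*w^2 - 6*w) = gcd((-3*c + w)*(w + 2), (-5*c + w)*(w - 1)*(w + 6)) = 1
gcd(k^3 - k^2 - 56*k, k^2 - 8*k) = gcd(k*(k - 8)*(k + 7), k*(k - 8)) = k^2 - 8*k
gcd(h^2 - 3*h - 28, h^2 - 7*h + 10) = 1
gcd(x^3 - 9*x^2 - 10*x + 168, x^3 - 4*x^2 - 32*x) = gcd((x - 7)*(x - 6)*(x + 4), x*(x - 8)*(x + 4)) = x + 4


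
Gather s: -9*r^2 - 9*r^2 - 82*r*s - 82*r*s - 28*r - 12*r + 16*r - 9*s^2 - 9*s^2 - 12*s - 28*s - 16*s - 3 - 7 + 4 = -18*r^2 - 24*r - 18*s^2 + s*(-164*r - 56) - 6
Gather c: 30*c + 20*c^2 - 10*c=20*c^2 + 20*c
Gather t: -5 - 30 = -35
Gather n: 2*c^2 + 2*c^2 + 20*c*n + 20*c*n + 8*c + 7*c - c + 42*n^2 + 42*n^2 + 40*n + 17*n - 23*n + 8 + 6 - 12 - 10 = 4*c^2 + 14*c + 84*n^2 + n*(40*c + 34) - 8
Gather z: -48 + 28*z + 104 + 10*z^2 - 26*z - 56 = 10*z^2 + 2*z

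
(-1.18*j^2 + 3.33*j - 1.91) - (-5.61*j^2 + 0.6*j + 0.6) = 4.43*j^2 + 2.73*j - 2.51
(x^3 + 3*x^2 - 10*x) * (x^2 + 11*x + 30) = x^5 + 14*x^4 + 53*x^3 - 20*x^2 - 300*x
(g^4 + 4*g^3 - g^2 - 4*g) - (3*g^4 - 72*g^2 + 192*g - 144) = -2*g^4 + 4*g^3 + 71*g^2 - 196*g + 144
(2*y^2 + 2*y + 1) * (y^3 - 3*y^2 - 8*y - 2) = 2*y^5 - 4*y^4 - 21*y^3 - 23*y^2 - 12*y - 2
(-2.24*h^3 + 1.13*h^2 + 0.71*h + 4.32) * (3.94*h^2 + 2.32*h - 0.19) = -8.8256*h^5 - 0.744600000000001*h^4 + 5.8446*h^3 + 18.4533*h^2 + 9.8875*h - 0.8208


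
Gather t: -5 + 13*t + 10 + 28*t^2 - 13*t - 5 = 28*t^2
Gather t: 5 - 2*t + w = -2*t + w + 5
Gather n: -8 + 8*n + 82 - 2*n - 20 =6*n + 54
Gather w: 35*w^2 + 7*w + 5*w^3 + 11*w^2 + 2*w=5*w^3 + 46*w^2 + 9*w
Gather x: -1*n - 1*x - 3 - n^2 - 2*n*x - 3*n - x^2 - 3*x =-n^2 - 4*n - x^2 + x*(-2*n - 4) - 3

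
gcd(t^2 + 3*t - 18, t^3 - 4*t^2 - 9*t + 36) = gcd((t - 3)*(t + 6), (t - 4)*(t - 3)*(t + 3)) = t - 3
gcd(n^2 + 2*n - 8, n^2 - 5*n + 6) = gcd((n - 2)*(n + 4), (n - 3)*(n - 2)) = n - 2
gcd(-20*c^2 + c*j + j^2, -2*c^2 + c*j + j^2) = 1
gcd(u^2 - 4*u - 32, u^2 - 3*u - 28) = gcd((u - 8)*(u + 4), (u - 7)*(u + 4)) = u + 4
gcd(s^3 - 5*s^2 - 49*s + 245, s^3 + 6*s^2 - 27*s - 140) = s^2 + 2*s - 35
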